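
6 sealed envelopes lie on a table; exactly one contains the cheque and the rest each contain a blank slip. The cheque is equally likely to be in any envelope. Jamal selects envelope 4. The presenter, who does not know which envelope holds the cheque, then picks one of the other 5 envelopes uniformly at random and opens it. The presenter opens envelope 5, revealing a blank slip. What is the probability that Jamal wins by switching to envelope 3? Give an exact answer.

Condition on the true location of the cheque.
If it is in any of envelopes 1, 2, 3, 4, and 6 (prior 1/6 each): the presenter picks envelope 5 with probability 1/5 regardless, and it is not the prize; weight (1/6)·(1/5) = 1/30 each.
If it is in envelope 5 (prior 1/6): the presenter opened envelope 5, so this case is ruled out; weight (1/6)·0 = 0.
The weights sum to 1/6.
So P(the cheque in envelope 3 | the presenter opened envelope 5) = (1/30) / (1/6) = 1/5.

1/5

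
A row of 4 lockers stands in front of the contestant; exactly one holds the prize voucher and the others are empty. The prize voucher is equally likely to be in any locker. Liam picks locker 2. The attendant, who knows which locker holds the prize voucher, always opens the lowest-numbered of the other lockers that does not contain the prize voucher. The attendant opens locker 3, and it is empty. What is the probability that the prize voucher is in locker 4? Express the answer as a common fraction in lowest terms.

Apply Bayes' rule, conditioning on where the prize voucher actually is.
If it is in locker 1 (prior 1/4): locker 3 is the lowest-numbered option available, probability 1; weight (1/4)·1 = 1/4.
If it is in either of lockers 2 and 4 (prior 1/4 each): the attendant would have opened locker 1 instead, probability 0; weight (1/4)·0 = 0 each.
If it is in locker 3 (prior 1/4): the attendant opened locker 3, so this case is ruled out; weight (1/4)·0 = 0.
The weights sum to 1/4.
So P(the prize voucher in locker 4 | the attendant opened locker 3) = 0 / (1/4) = 0.

0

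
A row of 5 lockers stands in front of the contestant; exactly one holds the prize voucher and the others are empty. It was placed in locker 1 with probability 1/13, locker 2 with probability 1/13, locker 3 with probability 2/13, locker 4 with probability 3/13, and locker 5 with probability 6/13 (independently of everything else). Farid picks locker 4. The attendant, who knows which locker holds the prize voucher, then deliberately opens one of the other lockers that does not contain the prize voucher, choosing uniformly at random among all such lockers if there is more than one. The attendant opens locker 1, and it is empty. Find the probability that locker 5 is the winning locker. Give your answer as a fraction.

Apply Bayes' rule, conditioning on where the prize voucher actually is.
If it is in locker 1 (prior 1/13): the attendant opened locker 1, so this case is ruled out; weight (1/13)·0 = 0.
If it is in locker 2 (prior 1/13): the attendant has 3 equally likely choices, so probability 1/3; weight (1/13)·(1/3) = 1/39.
If it is in locker 3 (prior 2/13): the attendant has 3 equally likely choices, so probability 1/3; weight (2/13)·(1/3) = 2/39.
If it is in locker 4 (prior 3/13): the attendant has 4 equally likely choices, so probability 1/4; weight (3/13)·(1/4) = 3/52.
If it is in locker 5 (prior 6/13): the attendant has 3 equally likely choices, so probability 1/3; weight (6/13)·(1/3) = 2/13.
The weights sum to 15/52.
So P(the prize voucher in locker 5 | the attendant opened locker 1) = (2/13) / (15/52) = 8/15.

8/15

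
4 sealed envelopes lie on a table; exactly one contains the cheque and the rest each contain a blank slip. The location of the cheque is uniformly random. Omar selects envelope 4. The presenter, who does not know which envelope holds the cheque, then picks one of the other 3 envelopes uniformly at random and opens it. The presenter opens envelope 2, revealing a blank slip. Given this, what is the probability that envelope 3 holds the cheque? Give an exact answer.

Because the presenter chose which envelope to open without knowing where the cheque is, the choice is independent of the prize location. Learning that envelope 2 does not hold the cheque simply rules out that one location and leaves the remaining 3 envelopes still equally likely by symmetry.
So P(the cheque in envelope 3) = 1/3.

1/3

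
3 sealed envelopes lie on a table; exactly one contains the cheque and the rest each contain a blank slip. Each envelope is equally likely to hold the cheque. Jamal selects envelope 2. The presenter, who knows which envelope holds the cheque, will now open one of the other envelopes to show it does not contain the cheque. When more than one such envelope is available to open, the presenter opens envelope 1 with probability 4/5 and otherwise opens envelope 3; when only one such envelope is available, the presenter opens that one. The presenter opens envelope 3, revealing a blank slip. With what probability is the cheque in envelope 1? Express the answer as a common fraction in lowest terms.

Consider each possible location of the cheque in turn.
If it is in envelope 1 (prior 1/3): only envelope 3 is available, probability 1; weight (1/3)·1 = 1/3.
If it is in envelope 2 (prior 1/3): envelope 1 is available but not opened, probability 1/5; weight (1/3)·(1/5) = 1/15.
If it is in envelope 3 (prior 1/3): the presenter opened envelope 3, so this case is ruled out; weight (1/3)·0 = 0.
The weights sum to 2/5.
So P(the cheque in envelope 1 | the presenter opened envelope 3) = (1/3) / (2/5) = 5/6.

5/6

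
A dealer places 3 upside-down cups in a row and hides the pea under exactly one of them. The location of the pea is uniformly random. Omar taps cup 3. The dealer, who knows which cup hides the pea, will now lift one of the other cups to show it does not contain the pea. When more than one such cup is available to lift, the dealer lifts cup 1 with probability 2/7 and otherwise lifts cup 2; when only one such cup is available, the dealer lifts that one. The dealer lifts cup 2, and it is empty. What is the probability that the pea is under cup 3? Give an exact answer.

Condition on the true location of the pea.
If it is under cup 1 (prior 1/3): only cup 2 is available, probability 1; weight (1/3)·1 = 1/3.
If it is under cup 2 (prior 1/3): the dealer opened cup 2, so this case is ruled out; weight (1/3)·0 = 0.
If it is under cup 3 (prior 1/3): cup 1 is available but not opened, probability 5/7; weight (1/3)·(5/7) = 5/21.
The weights sum to 4/7.
So P(the pea under cup 3 | the dealer opened cup 2) = (5/21) / (4/7) = 5/12.

5/12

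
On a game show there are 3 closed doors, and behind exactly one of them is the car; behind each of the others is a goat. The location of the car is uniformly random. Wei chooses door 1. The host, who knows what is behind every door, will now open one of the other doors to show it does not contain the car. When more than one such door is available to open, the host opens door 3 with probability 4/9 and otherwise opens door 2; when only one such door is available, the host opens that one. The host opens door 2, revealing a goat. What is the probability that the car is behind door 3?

Apply Bayes' rule, conditioning on where the car actually is.
If it is behind door 1 (prior 1/3): door 3 is available but not opened, probability 5/9; weight (1/3)·(5/9) = 5/27.
If it is behind door 2 (prior 1/3): the host opened door 2, so this case is ruled out; weight (1/3)·0 = 0.
If it is behind door 3 (prior 1/3): only door 2 is available, probability 1; weight (1/3)·1 = 1/3.
The weights sum to 14/27.
So P(the car behind door 3 | the host opened door 2) = (1/3) / (14/27) = 9/14.

9/14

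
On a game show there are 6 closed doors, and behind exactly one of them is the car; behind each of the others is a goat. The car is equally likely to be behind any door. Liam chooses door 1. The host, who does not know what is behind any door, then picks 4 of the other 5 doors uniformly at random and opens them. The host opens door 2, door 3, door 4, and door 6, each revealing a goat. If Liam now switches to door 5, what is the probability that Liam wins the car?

Because the host chose which doors to open without knowing where the car is, the choice is independent of the prize location. Learning that none of the 4 opened doors holds the car simply rules out those 4 locations and leaves the remaining 2 doors still equally likely by symmetry.
So P(the car behind door 5) = 1/2.

1/2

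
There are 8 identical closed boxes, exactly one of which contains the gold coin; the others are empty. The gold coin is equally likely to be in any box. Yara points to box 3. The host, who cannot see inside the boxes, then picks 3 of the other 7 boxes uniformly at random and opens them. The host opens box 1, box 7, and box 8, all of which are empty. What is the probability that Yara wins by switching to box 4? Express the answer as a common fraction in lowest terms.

1/5

Condition on the true location of the gold coin.
If it is in any of boxes 1, 7, and 8 (prior 1/8 each): that box was opened and seen not to hold the prize — ruled out; weight (1/8)·0 = 0 each.
If it is in any of boxes 2, 3, 4, 5, and 6 (prior 1/8 each): the host picks exactly this set with probability 1/35 regardless, and none is the prize; weight (1/8)·(1/35) = 1/280 each.
The weights sum to 1/56.
So P(the gold coin in box 4 | the host opened box 1, box 7, and box 8) = (1/280) / (1/56) = 1/5.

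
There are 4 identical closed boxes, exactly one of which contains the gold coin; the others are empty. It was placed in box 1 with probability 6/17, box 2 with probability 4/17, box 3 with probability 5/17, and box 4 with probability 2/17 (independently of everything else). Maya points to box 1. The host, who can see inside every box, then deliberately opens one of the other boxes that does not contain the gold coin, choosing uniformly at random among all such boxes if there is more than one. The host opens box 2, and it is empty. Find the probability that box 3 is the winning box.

5/11

Consider each possible location of the gold coin in turn.
If it is in box 1 (prior 6/17): the host has 3 equally likely choices, so probability 1/3; weight (6/17)·(1/3) = 2/17.
If it is in box 2 (prior 4/17): the host opened box 2, so this case is ruled out; weight (4/17)·0 = 0.
If it is in box 3 (prior 5/17): the host has 2 equally likely choices, so probability 1/2; weight (5/17)·(1/2) = 5/34.
If it is in box 4 (prior 2/17): the host has 2 equally likely choices, so probability 1/2; weight (2/17)·(1/2) = 1/17.
The weights sum to 11/34.
So P(the gold coin in box 3 | the host opened box 2) = (5/34) / (11/34) = 5/11.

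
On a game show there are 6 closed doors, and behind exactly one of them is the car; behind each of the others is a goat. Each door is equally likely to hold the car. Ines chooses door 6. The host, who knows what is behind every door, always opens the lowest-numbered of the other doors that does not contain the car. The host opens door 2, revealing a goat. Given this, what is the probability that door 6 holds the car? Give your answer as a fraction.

0

Consider each possible location of the car in turn.
If it is behind door 1 (prior 1/6): door 2 is the lowest-numbered option available, probability 1; weight (1/6)·1 = 1/6.
If it is behind door 2 (prior 1/6): the host opened door 2, so this case is ruled out; weight (1/6)·0 = 0.
If it is behind any of doors 3, 4, 5, and 6 (prior 1/6 each): the host would have opened door 1 instead, probability 0; weight (1/6)·0 = 0 each.
The weights sum to 1/6.
So P(the car behind door 6 | the host opened door 2) = 0 / (1/6) = 0.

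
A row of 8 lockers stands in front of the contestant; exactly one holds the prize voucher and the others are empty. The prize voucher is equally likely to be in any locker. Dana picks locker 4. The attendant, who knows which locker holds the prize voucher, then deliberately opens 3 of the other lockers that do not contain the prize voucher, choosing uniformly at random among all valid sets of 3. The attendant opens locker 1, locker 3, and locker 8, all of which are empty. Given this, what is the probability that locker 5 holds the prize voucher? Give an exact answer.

Consider each possible location of the prize voucher in turn.
If it is in any of lockers 1, 3, and 8 (prior 1/8 each): that locker was opened and seen not to hold the prize — ruled out; weight (1/8)·0 = 0 each.
If it is in any of lockers 2, 5, 6, and 7 (prior 1/8 each): the attendant has 20 equally likely choices, so probability 1/20; weight (1/8)·(1/20) = 1/160 each.
If it is in locker 4 (prior 1/8): the attendant has 35 equally likely choices, so probability 1/35; weight (1/8)·(1/35) = 1/280.
The weights sum to 1/35.
So P(the prize voucher in locker 5 | the attendant opened locker 1, locker 3, and locker 8) = (1/160) / (1/35) = 7/32.

7/32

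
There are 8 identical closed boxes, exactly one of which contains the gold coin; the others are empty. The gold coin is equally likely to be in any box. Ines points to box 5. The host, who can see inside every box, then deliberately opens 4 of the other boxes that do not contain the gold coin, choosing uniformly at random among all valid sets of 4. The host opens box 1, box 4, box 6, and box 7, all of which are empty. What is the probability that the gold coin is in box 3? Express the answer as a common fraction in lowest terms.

7/24

Consider each possible location of the gold coin in turn.
If it is in any of boxes 1, 4, 6, and 7 (prior 1/8 each): that box was opened and seen not to hold the prize — ruled out; weight (1/8)·0 = 0 each.
If it is in any of boxes 2, 3, and 8 (prior 1/8 each): the host has 15 equally likely choices, so probability 1/15; weight (1/8)·(1/15) = 1/120 each.
If it is in box 5 (prior 1/8): the host has 35 equally likely choices, so probability 1/35; weight (1/8)·(1/35) = 1/280.
The weights sum to 1/35.
So P(the gold coin in box 3 | the host opened box 1, box 4, box 6, and box 7) = (1/120) / (1/35) = 7/24.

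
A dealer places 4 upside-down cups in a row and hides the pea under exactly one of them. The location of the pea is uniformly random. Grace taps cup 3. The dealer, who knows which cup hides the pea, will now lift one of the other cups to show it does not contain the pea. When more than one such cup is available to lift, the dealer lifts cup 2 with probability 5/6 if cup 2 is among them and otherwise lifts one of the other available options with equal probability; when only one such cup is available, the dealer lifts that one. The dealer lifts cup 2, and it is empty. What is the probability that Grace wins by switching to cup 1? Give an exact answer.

1/3

Consider each possible location of the pea in turn.
If it is under any of cups 1, 3, and 4 (prior 1/4 each): cup 2 is available, opened with probability 5/6; weight (1/4)·(5/6) = 5/24 each.
If it is under cup 2 (prior 1/4): the dealer opened cup 2, so this case is ruled out; weight (1/4)·0 = 0.
The weights sum to 5/8.
So P(the pea under cup 1 | the dealer opened cup 2) = (5/24) / (5/8) = 1/3.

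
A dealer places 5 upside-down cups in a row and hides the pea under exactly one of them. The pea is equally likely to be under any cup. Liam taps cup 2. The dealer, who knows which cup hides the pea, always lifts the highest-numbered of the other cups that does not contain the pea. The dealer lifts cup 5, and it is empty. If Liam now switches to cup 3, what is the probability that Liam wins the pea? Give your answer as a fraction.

Consider each possible location of the pea in turn.
If it is under any of cups 1, 2, 3, and 4 (prior 1/5 each): cup 5 is the highest-numbered option available, probability 1; weight (1/5)·1 = 1/5 each.
If it is under cup 5 (prior 1/5): the dealer opened cup 5, so this case is ruled out; weight (1/5)·0 = 0.
The weights sum to 4/5.
So P(the pea under cup 3 | the dealer opened cup 5) = (1/5) / (4/5) = 1/4.

1/4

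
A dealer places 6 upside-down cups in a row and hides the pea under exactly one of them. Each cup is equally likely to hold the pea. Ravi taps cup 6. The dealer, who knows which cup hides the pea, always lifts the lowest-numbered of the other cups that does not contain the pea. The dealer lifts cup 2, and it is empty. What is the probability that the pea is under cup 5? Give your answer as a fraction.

0

Consider each possible location of the pea in turn.
If it is under cup 1 (prior 1/6): cup 2 is the lowest-numbered option available, probability 1; weight (1/6)·1 = 1/6.
If it is under cup 2 (prior 1/6): the dealer opened cup 2, so this case is ruled out; weight (1/6)·0 = 0.
If it is under any of cups 3, 4, 5, and 6 (prior 1/6 each): the dealer would have opened cup 1 instead, probability 0; weight (1/6)·0 = 0 each.
The weights sum to 1/6.
So P(the pea under cup 5 | the dealer opened cup 2) = 0 / (1/6) = 0.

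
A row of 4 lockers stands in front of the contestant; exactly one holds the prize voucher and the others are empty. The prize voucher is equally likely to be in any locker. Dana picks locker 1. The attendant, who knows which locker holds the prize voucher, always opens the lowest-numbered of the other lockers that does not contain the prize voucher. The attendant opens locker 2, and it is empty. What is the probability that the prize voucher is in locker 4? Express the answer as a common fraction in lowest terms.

Consider each possible location of the prize voucher in turn.
If it is in any of lockers 1, 3, and 4 (prior 1/4 each): locker 2 is the lowest-numbered option available, probability 1; weight (1/4)·1 = 1/4 each.
If it is in locker 2 (prior 1/4): the attendant opened locker 2, so this case is ruled out; weight (1/4)·0 = 0.
The weights sum to 3/4.
So P(the prize voucher in locker 4 | the attendant opened locker 2) = (1/4) / (3/4) = 1/3.

1/3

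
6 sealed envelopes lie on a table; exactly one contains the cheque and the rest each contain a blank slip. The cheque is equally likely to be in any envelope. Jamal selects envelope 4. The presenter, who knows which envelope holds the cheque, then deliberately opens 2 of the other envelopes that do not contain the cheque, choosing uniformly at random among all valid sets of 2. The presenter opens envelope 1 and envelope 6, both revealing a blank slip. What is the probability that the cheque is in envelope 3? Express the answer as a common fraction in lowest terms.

5/18

Apply Bayes' rule, conditioning on where the cheque actually is.
If it is in either of envelopes 1 and 6 (prior 1/6 each): that envelope was opened and seen not to hold the prize — ruled out; weight (1/6)·0 = 0 each.
If it is in any of envelopes 2, 3, and 5 (prior 1/6 each): the presenter has 6 equally likely choices, so probability 1/6; weight (1/6)·(1/6) = 1/36 each.
If it is in envelope 4 (prior 1/6): the presenter has 10 equally likely choices, so probability 1/10; weight (1/6)·(1/10) = 1/60.
The weights sum to 1/10.
So P(the cheque in envelope 3 | the presenter opened envelope 1 and envelope 6) = (1/36) / (1/10) = 5/18.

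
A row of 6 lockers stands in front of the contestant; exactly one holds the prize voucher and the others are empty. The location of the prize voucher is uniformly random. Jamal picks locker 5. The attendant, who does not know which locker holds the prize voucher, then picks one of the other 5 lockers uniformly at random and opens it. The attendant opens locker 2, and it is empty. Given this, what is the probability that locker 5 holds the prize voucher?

1/5

Consider each possible location of the prize voucher in turn.
If it is in any of lockers 1, 3, 4, 5, and 6 (prior 1/6 each): the attendant picks locker 2 with probability 1/5 regardless, and it is not the prize; weight (1/6)·(1/5) = 1/30 each.
If it is in locker 2 (prior 1/6): the attendant opened locker 2, so this case is ruled out; weight (1/6)·0 = 0.
The weights sum to 1/6.
So P(the prize voucher in locker 5 | the attendant opened locker 2) = (1/30) / (1/6) = 1/5.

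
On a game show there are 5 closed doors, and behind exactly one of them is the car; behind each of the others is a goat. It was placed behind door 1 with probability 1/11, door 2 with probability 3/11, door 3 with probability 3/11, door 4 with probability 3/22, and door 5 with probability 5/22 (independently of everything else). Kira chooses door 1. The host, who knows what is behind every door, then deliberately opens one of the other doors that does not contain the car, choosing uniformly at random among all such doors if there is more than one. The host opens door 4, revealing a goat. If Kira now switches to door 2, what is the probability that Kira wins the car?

Apply Bayes' rule, conditioning on where the car actually is.
If it is behind door 1 (prior 1/11): the host has 4 equally likely choices, so probability 1/4; weight (1/11)·(1/4) = 1/44.
If it is behind either of doors 2 and 3 (prior 3/11 each): the host has 3 equally likely choices, so probability 1/3; weight (3/11)·(1/3) = 1/11 each.
If it is behind door 4 (prior 3/22): the host opened door 4, so this case is ruled out; weight (3/22)·0 = 0.
If it is behind door 5 (prior 5/22): the host has 3 equally likely choices, so probability 1/3; weight (5/22)·(1/3) = 5/66.
The weights sum to 37/132.
So P(the car behind door 2 | the host opened door 4) = (1/11) / (37/132) = 12/37.

12/37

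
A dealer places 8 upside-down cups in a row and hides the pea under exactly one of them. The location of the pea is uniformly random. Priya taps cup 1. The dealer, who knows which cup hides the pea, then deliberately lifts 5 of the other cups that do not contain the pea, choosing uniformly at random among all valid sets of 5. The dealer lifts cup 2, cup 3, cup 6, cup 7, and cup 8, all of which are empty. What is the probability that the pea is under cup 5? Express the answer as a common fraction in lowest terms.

7/16

Consider each possible location of the pea in turn.
If it is under cup 1 (prior 1/8): the dealer has 21 equally likely choices, so probability 1/21; weight (1/8)·(1/21) = 1/168.
If it is under any of cups 2, 3, 6, 7, and 8 (prior 1/8 each): that cup was opened and seen not to hold the prize — ruled out; weight (1/8)·0 = 0 each.
If it is under either of cups 4 and 5 (prior 1/8 each): the dealer has 6 equally likely choices, so probability 1/6; weight (1/8)·(1/6) = 1/48 each.
The weights sum to 1/21.
So P(the pea under cup 5 | the dealer opened cup 2, cup 3, cup 6, cup 7, and cup 8) = (1/48) / (1/21) = 7/16.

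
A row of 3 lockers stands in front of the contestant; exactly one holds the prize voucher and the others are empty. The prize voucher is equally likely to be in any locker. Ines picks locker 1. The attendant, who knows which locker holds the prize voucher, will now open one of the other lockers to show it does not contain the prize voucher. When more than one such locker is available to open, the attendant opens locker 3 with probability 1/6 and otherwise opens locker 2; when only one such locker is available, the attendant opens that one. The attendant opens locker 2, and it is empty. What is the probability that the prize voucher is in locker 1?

5/11

Consider each possible location of the prize voucher in turn.
If it is in locker 1 (prior 1/3): locker 3 is available but not opened, probability 5/6; weight (1/3)·(5/6) = 5/18.
If it is in locker 2 (prior 1/3): the attendant opened locker 2, so this case is ruled out; weight (1/3)·0 = 0.
If it is in locker 3 (prior 1/3): only locker 2 is available, probability 1; weight (1/3)·1 = 1/3.
The weights sum to 11/18.
So P(the prize voucher in locker 1 | the attendant opened locker 2) = (5/18) / (11/18) = 5/11.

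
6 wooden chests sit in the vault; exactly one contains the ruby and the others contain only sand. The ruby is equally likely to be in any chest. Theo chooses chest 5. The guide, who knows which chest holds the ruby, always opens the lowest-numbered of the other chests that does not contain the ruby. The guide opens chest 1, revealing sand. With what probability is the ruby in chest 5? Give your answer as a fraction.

1/5

Consider each possible location of the ruby in turn.
If it is in chest 1 (prior 1/6): the guide opened chest 1, so this case is ruled out; weight (1/6)·0 = 0.
If it is in any of chests 2, 3, 4, 5, and 6 (prior 1/6 each): chest 1 is the lowest-numbered option available, probability 1; weight (1/6)·1 = 1/6 each.
The weights sum to 5/6.
So P(the ruby in chest 5 | the guide opened chest 1) = (1/6) / (5/6) = 1/5.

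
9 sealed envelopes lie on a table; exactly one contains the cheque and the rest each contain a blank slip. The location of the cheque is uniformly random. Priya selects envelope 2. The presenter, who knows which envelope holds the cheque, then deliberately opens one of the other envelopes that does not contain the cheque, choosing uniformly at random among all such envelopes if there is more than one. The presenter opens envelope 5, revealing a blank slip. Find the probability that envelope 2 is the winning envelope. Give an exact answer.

1/9

Consider each possible location of the cheque in turn.
If it is in any of envelopes 1, 3, 4, 6, 7, 8, and 9 (prior 1/9 each): the presenter has 7 equally likely choices, so probability 1/7; weight (1/9)·(1/7) = 1/63 each.
If it is in envelope 2 (prior 1/9): the presenter has 8 equally likely choices, so probability 1/8; weight (1/9)·(1/8) = 1/72.
If it is in envelope 5 (prior 1/9): the presenter opened envelope 5, so this case is ruled out; weight (1/9)·0 = 0.
The weights sum to 1/8.
So P(the cheque in envelope 2 | the presenter opened envelope 5) = (1/72) / (1/8) = 1/9.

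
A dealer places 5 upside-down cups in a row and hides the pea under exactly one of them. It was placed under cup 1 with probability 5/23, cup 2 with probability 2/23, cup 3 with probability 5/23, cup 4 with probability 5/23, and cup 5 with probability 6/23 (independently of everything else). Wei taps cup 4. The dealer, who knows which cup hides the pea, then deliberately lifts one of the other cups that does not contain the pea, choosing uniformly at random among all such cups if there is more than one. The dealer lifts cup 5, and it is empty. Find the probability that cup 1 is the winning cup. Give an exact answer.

Consider each possible location of the pea in turn.
If it is under either of cups 1 and 3 (prior 5/23 each): the dealer has 3 equally likely choices, so probability 1/3; weight (5/23)·(1/3) = 5/69 each.
If it is under cup 2 (prior 2/23): the dealer has 3 equally likely choices, so probability 1/3; weight (2/23)·(1/3) = 2/69.
If it is under cup 4 (prior 5/23): the dealer has 4 equally likely choices, so probability 1/4; weight (5/23)·(1/4) = 5/92.
If it is under cup 5 (prior 6/23): the dealer opened cup 5, so this case is ruled out; weight (6/23)·0 = 0.
The weights sum to 21/92.
So P(the pea under cup 1 | the dealer opened cup 5) = (5/69) / (21/92) = 20/63.

20/63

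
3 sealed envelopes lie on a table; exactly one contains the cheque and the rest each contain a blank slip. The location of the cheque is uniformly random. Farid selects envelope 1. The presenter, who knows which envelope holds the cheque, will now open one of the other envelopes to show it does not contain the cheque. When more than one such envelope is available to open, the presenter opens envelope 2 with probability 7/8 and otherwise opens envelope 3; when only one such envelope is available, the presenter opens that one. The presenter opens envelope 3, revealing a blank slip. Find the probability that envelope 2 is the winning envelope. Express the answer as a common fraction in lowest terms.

8/9

Apply Bayes' rule, conditioning on where the cheque actually is.
If it is in envelope 1 (prior 1/3): envelope 2 is available but not opened, probability 1/8; weight (1/3)·(1/8) = 1/24.
If it is in envelope 2 (prior 1/3): only envelope 3 is available, probability 1; weight (1/3)·1 = 1/3.
If it is in envelope 3 (prior 1/3): the presenter opened envelope 3, so this case is ruled out; weight (1/3)·0 = 0.
The weights sum to 3/8.
So P(the cheque in envelope 2 | the presenter opened envelope 3) = (1/3) / (3/8) = 8/9.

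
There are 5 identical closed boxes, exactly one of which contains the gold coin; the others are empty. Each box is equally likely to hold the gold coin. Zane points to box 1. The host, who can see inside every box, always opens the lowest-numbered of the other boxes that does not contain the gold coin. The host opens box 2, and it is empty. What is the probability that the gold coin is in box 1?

1/4

Apply Bayes' rule, conditioning on where the gold coin actually is.
If it is in any of boxes 1, 3, 4, and 5 (prior 1/5 each): box 2 is the lowest-numbered option available, probability 1; weight (1/5)·1 = 1/5 each.
If it is in box 2 (prior 1/5): the host opened box 2, so this case is ruled out; weight (1/5)·0 = 0.
The weights sum to 4/5.
So P(the gold coin in box 1 | the host opened box 2) = (1/5) / (4/5) = 1/4.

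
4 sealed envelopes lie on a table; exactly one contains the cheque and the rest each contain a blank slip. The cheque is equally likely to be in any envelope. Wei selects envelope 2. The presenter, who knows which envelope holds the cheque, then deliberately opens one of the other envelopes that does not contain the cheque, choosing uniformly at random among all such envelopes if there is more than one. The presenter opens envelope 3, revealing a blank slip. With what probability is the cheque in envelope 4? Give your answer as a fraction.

Condition on the true location of the cheque.
If it is in either of envelopes 1 and 4 (prior 1/4 each): the presenter has 2 equally likely choices, so probability 1/2; weight (1/4)·(1/2) = 1/8 each.
If it is in envelope 2 (prior 1/4): the presenter has 3 equally likely choices, so probability 1/3; weight (1/4)·(1/3) = 1/12.
If it is in envelope 3 (prior 1/4): the presenter opened envelope 3, so this case is ruled out; weight (1/4)·0 = 0.
The weights sum to 1/3.
So P(the cheque in envelope 4 | the presenter opened envelope 3) = (1/8) / (1/3) = 3/8.

3/8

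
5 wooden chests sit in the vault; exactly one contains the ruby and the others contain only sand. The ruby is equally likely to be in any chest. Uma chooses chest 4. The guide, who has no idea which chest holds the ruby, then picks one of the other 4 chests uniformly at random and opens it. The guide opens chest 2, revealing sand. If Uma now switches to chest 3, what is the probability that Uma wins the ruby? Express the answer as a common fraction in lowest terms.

1/4

Consider each possible location of the ruby in turn.
If it is in any of chests 1, 3, 4, and 5 (prior 1/5 each): the guide picks chest 2 with probability 1/4 regardless, and it is not the prize; weight (1/5)·(1/4) = 1/20 each.
If it is in chest 2 (prior 1/5): the guide opened chest 2, so this case is ruled out; weight (1/5)·0 = 0.
The weights sum to 1/5.
So P(the ruby in chest 3 | the guide opened chest 2) = (1/20) / (1/5) = 1/4.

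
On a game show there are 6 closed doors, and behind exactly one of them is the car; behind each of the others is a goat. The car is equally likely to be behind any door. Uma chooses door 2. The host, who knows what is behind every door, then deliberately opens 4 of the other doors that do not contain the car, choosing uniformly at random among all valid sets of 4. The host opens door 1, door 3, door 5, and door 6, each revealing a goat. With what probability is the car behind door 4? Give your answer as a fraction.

5/6

Apply Bayes' rule, conditioning on where the car actually is.
If it is behind any of doors 1, 3, 5, and 6 (prior 1/6 each): that door was opened and seen not to hold the prize — ruled out; weight (1/6)·0 = 0 each.
If it is behind door 2 (prior 1/6): the host has 5 equally likely choices, so probability 1/5; weight (1/6)·(1/5) = 1/30.
If it is behind door 4 (prior 1/6): the host has no choice, probability 1; weight (1/6)·1 = 1/6.
The weights sum to 1/5.
So P(the car behind door 4 | the host opened door 1, door 3, door 5, and door 6) = (1/6) / (1/5) = 5/6.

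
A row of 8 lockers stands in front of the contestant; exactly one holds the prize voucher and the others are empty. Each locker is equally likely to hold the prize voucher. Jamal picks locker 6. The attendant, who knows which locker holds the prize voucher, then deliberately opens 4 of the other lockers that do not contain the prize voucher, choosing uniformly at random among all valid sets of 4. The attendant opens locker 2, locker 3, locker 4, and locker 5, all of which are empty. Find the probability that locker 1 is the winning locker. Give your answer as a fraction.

7/24

Apply Bayes' rule, conditioning on where the prize voucher actually is.
If it is in any of lockers 1, 7, and 8 (prior 1/8 each): the attendant has 15 equally likely choices, so probability 1/15; weight (1/8)·(1/15) = 1/120 each.
If it is in any of lockers 2, 3, 4, and 5 (prior 1/8 each): that locker was opened and seen not to hold the prize — ruled out; weight (1/8)·0 = 0 each.
If it is in locker 6 (prior 1/8): the attendant has 35 equally likely choices, so probability 1/35; weight (1/8)·(1/35) = 1/280.
The weights sum to 1/35.
So P(the prize voucher in locker 1 | the attendant opened locker 2, locker 3, locker 4, and locker 5) = (1/120) / (1/35) = 7/24.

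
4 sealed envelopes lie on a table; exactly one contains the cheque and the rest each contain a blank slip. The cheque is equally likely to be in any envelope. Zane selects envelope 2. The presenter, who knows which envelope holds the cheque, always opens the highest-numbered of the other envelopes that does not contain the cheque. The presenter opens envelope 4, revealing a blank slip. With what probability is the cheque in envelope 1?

Consider each possible location of the cheque in turn.
If it is in any of envelopes 1, 2, and 3 (prior 1/4 each): envelope 4 is the highest-numbered option available, probability 1; weight (1/4)·1 = 1/4 each.
If it is in envelope 4 (prior 1/4): the presenter opened envelope 4, so this case is ruled out; weight (1/4)·0 = 0.
The weights sum to 3/4.
So P(the cheque in envelope 1 | the presenter opened envelope 4) = (1/4) / (3/4) = 1/3.

1/3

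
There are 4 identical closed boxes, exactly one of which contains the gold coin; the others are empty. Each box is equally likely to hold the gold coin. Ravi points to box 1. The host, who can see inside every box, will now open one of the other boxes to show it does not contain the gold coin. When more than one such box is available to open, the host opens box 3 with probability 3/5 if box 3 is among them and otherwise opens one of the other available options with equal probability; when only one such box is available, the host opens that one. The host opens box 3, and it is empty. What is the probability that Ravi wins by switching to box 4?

1/3

Apply Bayes' rule, conditioning on where the gold coin actually is.
If it is in any of boxes 1, 2, and 4 (prior 1/4 each): box 3 is available, opened with probability 3/5; weight (1/4)·(3/5) = 3/20 each.
If it is in box 3 (prior 1/4): the host opened box 3, so this case is ruled out; weight (1/4)·0 = 0.
The weights sum to 9/20.
So P(the gold coin in box 4 | the host opened box 3) = (3/20) / (9/20) = 1/3.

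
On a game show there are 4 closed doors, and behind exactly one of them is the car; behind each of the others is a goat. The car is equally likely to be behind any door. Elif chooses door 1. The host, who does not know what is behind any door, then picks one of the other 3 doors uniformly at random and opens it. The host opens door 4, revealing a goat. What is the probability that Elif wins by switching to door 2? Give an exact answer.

1/3

Because the host chose which door to open without knowing where the car is, the choice is independent of the prize location. Learning that door 4 does not hold the car simply rules out that one location and leaves the remaining 3 doors still equally likely by symmetry.
So P(the car behind door 2) = 1/3.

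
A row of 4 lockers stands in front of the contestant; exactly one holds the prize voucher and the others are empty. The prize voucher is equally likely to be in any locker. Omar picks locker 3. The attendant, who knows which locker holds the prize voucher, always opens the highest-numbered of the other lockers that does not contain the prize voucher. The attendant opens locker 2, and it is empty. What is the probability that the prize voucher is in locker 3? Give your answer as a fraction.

0

Consider each possible location of the prize voucher in turn.
If it is in either of lockers 1 and 3 (prior 1/4 each): the attendant would have opened locker 4 instead, probability 0; weight (1/4)·0 = 0 each.
If it is in locker 2 (prior 1/4): the attendant opened locker 2, so this case is ruled out; weight (1/4)·0 = 0.
If it is in locker 4 (prior 1/4): locker 2 is the highest-numbered option available, probability 1; weight (1/4)·1 = 1/4.
The weights sum to 1/4.
So P(the prize voucher in locker 3 | the attendant opened locker 2) = 0 / (1/4) = 0.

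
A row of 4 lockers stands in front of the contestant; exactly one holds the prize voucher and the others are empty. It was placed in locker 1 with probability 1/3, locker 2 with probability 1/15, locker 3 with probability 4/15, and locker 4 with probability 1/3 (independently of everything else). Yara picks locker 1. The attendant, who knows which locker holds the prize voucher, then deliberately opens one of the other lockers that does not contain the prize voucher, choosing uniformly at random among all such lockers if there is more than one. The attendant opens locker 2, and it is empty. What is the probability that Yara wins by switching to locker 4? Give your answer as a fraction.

15/37

Condition on the true location of the prize voucher.
If it is in locker 1 (prior 1/3): the attendant has 3 equally likely choices, so probability 1/3; weight (1/3)·(1/3) = 1/9.
If it is in locker 2 (prior 1/15): the attendant opened locker 2, so this case is ruled out; weight (1/15)·0 = 0.
If it is in locker 3 (prior 4/15): the attendant has 2 equally likely choices, so probability 1/2; weight (4/15)·(1/2) = 2/15.
If it is in locker 4 (prior 1/3): the attendant has 2 equally likely choices, so probability 1/2; weight (1/3)·(1/2) = 1/6.
The weights sum to 37/90.
So P(the prize voucher in locker 4 | the attendant opened locker 2) = (1/6) / (37/90) = 15/37.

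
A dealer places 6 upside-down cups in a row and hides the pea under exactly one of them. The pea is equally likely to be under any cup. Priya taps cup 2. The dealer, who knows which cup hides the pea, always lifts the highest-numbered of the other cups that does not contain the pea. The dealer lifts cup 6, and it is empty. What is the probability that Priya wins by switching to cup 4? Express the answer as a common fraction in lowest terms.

Apply Bayes' rule, conditioning on where the pea actually is.
If it is under any of cups 1, 2, 3, 4, and 5 (prior 1/6 each): cup 6 is the highest-numbered option available, probability 1; weight (1/6)·1 = 1/6 each.
If it is under cup 6 (prior 1/6): the dealer opened cup 6, so this case is ruled out; weight (1/6)·0 = 0.
The weights sum to 5/6.
So P(the pea under cup 4 | the dealer opened cup 6) = (1/6) / (5/6) = 1/5.

1/5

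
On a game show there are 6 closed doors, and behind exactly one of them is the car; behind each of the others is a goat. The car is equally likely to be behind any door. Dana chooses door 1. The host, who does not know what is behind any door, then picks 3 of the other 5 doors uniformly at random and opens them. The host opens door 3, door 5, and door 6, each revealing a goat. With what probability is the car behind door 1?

1/3

Apply Bayes' rule, conditioning on where the car actually is.
If it is behind any of doors 1, 2, and 4 (prior 1/6 each): the host picks exactly this set with probability 1/10 regardless, and none is the prize; weight (1/6)·(1/10) = 1/60 each.
If it is behind any of doors 3, 5, and 6 (prior 1/6 each): that door was opened and seen not to hold the prize — ruled out; weight (1/6)·0 = 0 each.
The weights sum to 1/20.
So P(the car behind door 1 | the host opened door 3, door 5, and door 6) = (1/60) / (1/20) = 1/3.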